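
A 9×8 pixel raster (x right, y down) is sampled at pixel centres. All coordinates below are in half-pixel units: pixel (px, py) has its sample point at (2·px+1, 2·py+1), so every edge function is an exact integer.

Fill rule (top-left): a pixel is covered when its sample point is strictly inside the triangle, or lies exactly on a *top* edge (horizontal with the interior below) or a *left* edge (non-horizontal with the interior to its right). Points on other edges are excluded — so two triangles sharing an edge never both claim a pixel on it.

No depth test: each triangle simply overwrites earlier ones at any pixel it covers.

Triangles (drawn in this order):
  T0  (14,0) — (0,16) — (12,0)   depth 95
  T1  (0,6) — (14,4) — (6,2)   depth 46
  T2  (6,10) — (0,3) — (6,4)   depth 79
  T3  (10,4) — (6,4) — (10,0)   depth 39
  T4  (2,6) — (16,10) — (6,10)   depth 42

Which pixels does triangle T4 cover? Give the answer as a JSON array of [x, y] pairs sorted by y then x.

T0:
  2·area = 32
  edge (14, 0)→(0, 16): d=(-14,16) right/bottom  bias=-1
  edge (0, 16)→(12, 0): d=(12,-16) top-left  bias=+0
  edge (12, 0)→(14, 0): d=(2,0) top-left  bias=+0
    (6,0)@(13, 1): e=[2,28,2] → █
    (7,0)@(15, 1): e=[-30,60,2] → ·
    (5,1)@(11, 3): e=[6,20,6] → █
    (6,1)@(13, 3): e=[-26,52,6] → ·
    (4,2)@(9, 5): e=[10,12,10] → █
    (5,2)@(11, 5): e=[-22,44,10] → ·
    (3,3)@(7, 7): e=[14,4,14] → █
    (4,3)@(9, 7): e=[-18,36,14] → ·
    (3,4)@(7, 9): e=[-14,28,18] → ·
  covered (4 px):
    · · · · · · █ · ·
    · · · · · █ · · ·
    · · · · █ · · · ·
    · · · █ · · · · ·
    · · · · · · · · ·
    · · · · · · · · ·
    · · · · · · · · ·
    · · · · · · · · ·
T1:
  2·area = 44  (B↔C swapped to make it positive)
  edge (0, 6)→(6, 2): d=(6,-4) top-left  bias=+0
  edge (6, 2)→(14, 4): d=(8,2) right/bottom  bias=-1
  edge (14, 4)→(0, 6): d=(-14,2) right/bottom  bias=-1
    (2,1)@(5, 3): e=[2,10,32] → █
    (3,1)@(7, 3): e=[10,6,28] → █
    (4,1)@(9, 3): e=[18,2,24] → █
    (5,1)@(11, 3): e=[26,-2,20] → ·
    (1,2)@(3, 5): e=[6,30,8] → █
    (3,2)@(7, 5): e=[22,22,0] → ·  [on edge]
    (4,2)@(9, 5): e=[30,18,-4] → ·
    (1,3)@(3, 7): e=[18,46,-20] → ·
    (2,3)@(5, 7): e=[26,42,-24] → ·
  covered (5 px):
    · · · · · · · · ·
    · · █ █ █ · · · ·
    · █ █ · · · · · ·
    · · · · · · · · ·
    · · · · · · · · ·
    · · · · · · · · ·
    · · · · · · · · ·
    · · · · · · · · ·
T2:
  2·area = 36
  edge (6, 10)→(0, 3): d=(-6,-7) top-left  bias=+0
  edge (0, 3)→(6, 4): d=(6,1) right/bottom  bias=-1
  edge (6, 4)→(6, 10): d=(0,6) right/bottom  bias=-1
    (1,2)@(3, 5): e=[9,9,18] → █
    (2,2)@(5, 5): e=[23,7,6] → █
    (3,2)@(7, 5): e=[37,5,-6] → ·
    (1,3)@(3, 7): e=[-3,21,18] → ·
    (2,3)@(5, 7): e=[11,19,6] → █
    (3,3)@(7, 7): e=[25,17,-6] → ·
    (2,4)@(5, 9): e=[-1,31,6] → ·
  covered (3 px):
    · · · · · · · · ·
    · · · · · · · · ·
    · █ █ · · · · · ·
    · · █ · · · · · ·
    · · · · · · · · ·
    · · · · · · · · ·
    · · · · · · · · ·
    · · · · · · · · ·
T3:
  2·area = 16
  edge (10, 4)→(6, 4): d=(-4,0) right/bottom  bias=-1
  edge (6, 4)→(10, 0): d=(4,-4) top-left  bias=+0
  edge (10, 0)→(10, 4): d=(0,4) right/bottom  bias=-1
    (4,0)@(9, 1): e=[12,0,4] → █  [on edge]
    (5,0)@(11, 1): e=[12,8,-4] → ·
    (3,1)@(7, 3): e=[4,0,12] → █  [on edge]
    (5,1)@(11, 3): e=[4,16,-4] → ·
    (2,2)@(5, 5): e=[-4,0,20] → ·  [on edge]
    (3,2)@(7, 5): e=[-4,8,12] → ·
    (4,2)@(9, 5): e=[-4,16,4] → ·
    (1,3)@(3, 7): e=[-12,0,28] → ·  [on edge]
    (0,4)@(1, 9): e=[-20,0,36] → ·  [on edge]
  covered (3 px):
    · · · · █ · · · ·
    · · · █ █ · · · ·
    · · · · · · · · ·
    · · · · · · · · ·
    · · · · · · · · ·
    · · · · · · · · ·
    · · · · · · · · ·
    · · · · · · · · ·
T4:
  2·area = 40
  edge (2, 6)→(16, 10): d=(14,4) right/bottom  bias=-1
  edge (16, 10)→(6, 10): d=(-10,0) right/bottom  bias=-1
  edge (6, 10)→(2, 6): d=(-4,-4) top-left  bias=+0
    (0,2)@(1, 5): e=[-10,50,0] → ·  [on edge]
    (1,3)@(3, 7): e=[10,30,0] → █  [on edge]
    (2,3)@(5, 7): e=[2,30,8] → █
    (3,3)@(7, 7): e=[-6,30,16] → ·
    (1,4)@(3, 9): e=[38,10,-8] → ·
    (2,4)@(5, 9): e=[30,10,0] → █  [on edge]
    (3,4)@(7, 9): e=[22,10,8] → █
    (4,4)@(9, 9): e=[14,10,16] → █
    (5,4)@(11, 9): e=[6,10,24] → █
    (6,4)@(13, 9): e=[-2,10,32] → ·
    (2,5)@(5, 11): e=[58,-10,-8] → ·
    (3,5)@(7, 11): e=[50,-10,0] → ·  [on edge]
    (4,6)@(9, 13): e=[70,-30,0] → ·  [on edge]
    (5,7)@(11, 15): e=[90,-50,0] → ·  [on edge]
  covered (6 px):
    · · · · · · · · ·
    · · · · · · · · ·
    · · · · · · · · ·
    · █ █ · · · · · ·
    · · █ █ █ █ · · ·
    · · · · · · · · ·
    · · · · · · · · ·
    · · · · · · · · ·

Final: [[1,3],[2,3],[2,4],[3,4],[4,4],[5,4]]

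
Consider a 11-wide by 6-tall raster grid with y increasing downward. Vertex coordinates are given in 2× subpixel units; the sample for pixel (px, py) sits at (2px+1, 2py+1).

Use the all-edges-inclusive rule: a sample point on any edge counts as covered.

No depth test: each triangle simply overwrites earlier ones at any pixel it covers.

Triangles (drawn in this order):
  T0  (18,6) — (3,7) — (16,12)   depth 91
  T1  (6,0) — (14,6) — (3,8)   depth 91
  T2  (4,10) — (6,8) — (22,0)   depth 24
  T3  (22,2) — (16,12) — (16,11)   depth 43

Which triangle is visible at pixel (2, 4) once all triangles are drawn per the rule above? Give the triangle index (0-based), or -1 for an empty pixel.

T0:
  2·area = 88  (B↔C swapped to make it positive)
  edge (18, 6)→(16, 12): d=(-2,6) inclusive
  edge (16, 12)→(3, 7): d=(-13,-5) inclusive
  edge (3, 7)→(18, 6): d=(15,-1) inclusive
    (9,1)@(19, 3): e=[0,132,-44] → ·  [on edge]
    (1,3)@(3, 7): e=[88,0,0] → #  [on edge]
    (2,3)@(5, 7): e=[76,10,2] → #
    (3,3)@(7, 7): e=[64,20,4] → #
    (4,3)@(9, 7): e=[52,30,6] → #
    (5,3)@(11, 7): e=[40,40,8] → #
    (6,3)@(13, 7): e=[28,50,10] → #
    (7,3)@(15, 7): e=[16,60,12] → #
    (8,3)@(17, 7): e=[4,70,14] → #
    (9,3)@(19, 7): e=[-8,80,16] → ·
    (1,4)@(3, 9): e=[84,-26,30] → ·
    (2,4)@(5, 9): e=[72,-16,32] → ·
    (8,4)@(17, 9): e=[0,44,44] → #  [on edge]
  covered (14 px):
    · · · · · · · · · · ·
    · · · · · · · · · · ·
    · · · · · · · · · · ·
    · # # # # # # # # · ·
    · · · · # # # # # · ·
    · · · · · · · # · · ·
T1:
  2·area = 82
  edge (6, 0)→(14, 6): d=(8,6) inclusive
  edge (14, 6)→(3, 8): d=(-11,2) inclusive
  edge (3, 8)→(6, 0): d=(3,-8) inclusive
    (3,0)@(7, 1): e=[2,69,11] → #
    (4,0)@(9, 1): e=[-10,65,27] → ·
    (2,1)@(5, 3): e=[30,51,1] → #
    (4,1)@(9, 3): e=[6,43,33] → #
    (5,1)@(11, 3): e=[-6,39,49] → ·
    (2,2)@(5, 5): e=[46,29,7] → #
    (5,2)@(11, 5): e=[10,17,55] → #
    (6,2)@(13, 5): e=[-2,13,71] → ·
    (2,3)@(5, 7): e=[62,7,13] → #
    (4,3)@(9, 7): e=[38,-1,45] → ·
    (5,3)@(11, 7): e=[26,-5,61] → ·
    (2,4)@(5, 9): e=[78,-15,19] → ·
  covered (10 px):
    · · · # · · · · · · ·
    · · # # # · · · · · ·
    · · # # # # · · · · ·
    · · # # · · · · · · ·
    · · · · · · · · · · ·
    · · · · · · · · · · ·
T2:
  2·area = 16
  edge (4, 10)→(6, 8): d=(2,-2) inclusive
  edge (6, 8)→(22, 0): d=(16,-8) inclusive
  edge (22, 0)→(4, 10): d=(-18,10) inclusive
    (6,0)@(13, 1): e=[0,-56,72] → ·  [on edge]
    (5,1)@(11, 3): e=[0,-40,56] → ·  [on edge]
    (4,2)@(9, 5): e=[0,-24,40] → ·  [on edge]
    (6,2)@(13, 5): e=[8,8,0] → #  [on edge]
    (7,2)@(15, 5): e=[12,24,-20] → ·
    (3,3)@(7, 7): e=[0,-8,24] → ·  [on edge]
    (4,3)@(9, 7): e=[4,8,4] → #
    (5,3)@(11, 7): e=[8,24,-16] → ·
    (6,3)@(13, 7): e=[12,40,-36] → ·
    (2,4)@(5, 9): e=[0,8,8] → #  [on edge]
    (3,4)@(7, 9): e=[4,24,-12] → ·
    (4,4)@(9, 9): e=[8,40,-32] → ·
    (1,5)@(3, 11): e=[0,24,-8] → ·  [on edge]
  covered (3 px):
    · · · · · · · · · · ·
    · · · · · · · · · · ·
    · · · · · · # · · · ·
    · · · · # · · · · · ·
    · · # · · · · · · · ·
    · · · · · · · · · · ·
T3:
  2·area = 6
  edge (22, 2)→(16, 12): d=(-6,10) inclusive
  edge (16, 12)→(16, 11): d=(0,-1) inclusive
  edge (16, 11)→(22, 2): d=(6,-9) inclusive
    (9,3)@(19, 7): e=[0,3,3] → #  [on edge]
    (10,3)@(21, 7): e=[-20,5,21] → ·
    (9,4)@(19, 9): e=[-12,3,15] → ·
  covered (1 px):
    · · · · · · · · · · ·
    · · · · · · · · · · ·
    · · · · · · · · · · ·
    · · · · · · · · · # ·
    · · · · · · · · · · ·
    · · · · · · · · · · ·

Z-buffer (winner per pixel, '.' = empty):
  . . . 1 . . . . . . .
  . . 1 1 1 . . . . . .
  . . 1 1 1 1 2 . . . .
  . 0 1 1 2 0 0 0 0 3 .
  . . 2 . 0 0 0 0 0 . .
  . . . . . . . 0 . . .

Answer: 2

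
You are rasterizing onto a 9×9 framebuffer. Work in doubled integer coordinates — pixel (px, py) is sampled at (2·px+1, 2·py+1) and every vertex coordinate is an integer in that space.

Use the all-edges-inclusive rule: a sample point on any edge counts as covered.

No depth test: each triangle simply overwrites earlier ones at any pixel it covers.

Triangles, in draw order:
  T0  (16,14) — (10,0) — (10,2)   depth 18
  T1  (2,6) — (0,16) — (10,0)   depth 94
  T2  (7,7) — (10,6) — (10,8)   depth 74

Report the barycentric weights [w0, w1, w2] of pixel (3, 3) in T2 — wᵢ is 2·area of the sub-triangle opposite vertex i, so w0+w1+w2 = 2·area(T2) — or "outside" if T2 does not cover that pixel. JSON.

T0:
  2·area = 12  (B↔C swapped to make it positive)
  edge (16, 14)→(10, 2): d=(-6,-12) inclusive
  edge (10, 2)→(10, 0): d=(0,-2) inclusive
  edge (10, 0)→(16, 14): d=(6,14) inclusive
    (5,1)@(11, 3): e=[6,2,4] → X
    (6,1)@(13, 3): e=[30,6,-24] → .
    (5,2)@(11, 5): e=[-6,2,16] → .
    (6,3)@(13, 7): e=[6,6,0] → X  [on edge]
    (7,3)@(15, 7): e=[30,10,-28] → .
    (6,4)@(13, 9): e=[-6,6,12] → .
  covered (2 px):
    . . . . . . . . .
    . . . . . X . . .
    . . . . . . . . .
    . . . . . . X . .
    . . . . . . . . .
    . . . . . . . . .
    . . . . . . . . .
    . . . . . . . . .
    . . . . . . . . .
T1:
  2·area = 68  (B↔C swapped to make it positive)
  edge (2, 6)→(10, 0): d=(8,-6) inclusive
  edge (10, 0)→(0, 16): d=(-10,16) inclusive
  edge (0, 16)→(2, 6): d=(2,-10) inclusive
    (1,0)@(3, 1): e=[-34,102,0] → .  [on edge]
    (4,0)@(9, 1): e=[2,6,60] → X
    (5,0)@(11, 1): e=[14,-26,80] → .
    (3,1)@(7, 3): e=[6,18,44] → X
    (4,1)@(9, 3): e=[18,-14,64] → .
    (2,2)@(5, 5): e=[10,30,28] → X
    (3,2)@(7, 5): e=[22,-2,48] → .
    (1,3)@(3, 7): e=[14,42,12] → X
    (3,3)@(7, 7): e=[38,-22,52] → .
    (1,4)@(3, 9): e=[30,22,16] → X
    (2,4)@(5, 9): e=[42,-10,36] → .
    (0,5)@(1, 11): e=[34,34,0] → X  [on edge]
  covered (9 px):
    . . . . X . . . .
    . . . X . . . . .
    . . X . . . . . .
    . X X . . . . . .
    . X . . . . . . .
    X X . . . . . . .
    X . . . . . . . .
    . . . . . . . . .
    . . . . . . . . .
T2:
  2·area = 6
  edge (7, 7)→(10, 6): d=(3,-1) inclusive
  edge (10, 6)→(10, 8): d=(0,2) inclusive
  edge (10, 8)→(7, 7): d=(-3,-1) inclusive
    (0,2)@(1, 5): e=[-12,18,0] → .  [on edge]
    (6,2)@(13, 5): e=[0,-6,12] → .  [on edge]
    (3,3)@(7, 7): e=[0,6,0] → X  [on edge]
    (4,3)@(9, 7): e=[2,2,2] → X
    (5,3)@(11, 7): e=[4,-2,4] → .
    (0,4)@(1, 9): e=[0,18,-12] → .  [on edge]
    (3,4)@(7, 9): e=[6,6,-6] → .
    (4,4)@(9, 9): e=[8,2,-4] → .
    (6,4)@(13, 9): e=[12,-6,0] → .  [on edge]
  covered (2 px):
    . . . . . . . . .
    . . . . . . . . .
    . . . . . . . . .
    . . . X X . . . .
    . . . . . . . . .
    . . . . . . . . .
    . . . . . . . . .
    . . . . . . . . .
    . . . . . . . . .

Final: [6,0,0]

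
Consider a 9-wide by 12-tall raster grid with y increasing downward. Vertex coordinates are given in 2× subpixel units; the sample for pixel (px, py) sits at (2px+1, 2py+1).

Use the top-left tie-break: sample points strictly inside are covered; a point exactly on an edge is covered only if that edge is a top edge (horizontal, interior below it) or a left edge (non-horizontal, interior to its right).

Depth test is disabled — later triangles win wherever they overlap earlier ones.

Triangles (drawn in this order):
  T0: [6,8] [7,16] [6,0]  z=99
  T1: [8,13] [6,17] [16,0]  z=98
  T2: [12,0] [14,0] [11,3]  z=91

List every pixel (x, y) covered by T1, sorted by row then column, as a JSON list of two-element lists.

T0:
  2·area = 8  (B↔C swapped to make it positive)
  edge (6, 8)→(6, 0): d=(0,-8) top-left  bias=+0
  edge (6, 0)→(7, 16): d=(1,16) right/bottom  bias=-1
  edge (7, 16)→(6, 8): d=(-1,-8) top-left  bias=+0
  covered (0 px):
    · · · · · · · · ·
    · · · · · · · · ·
    · · · · · · · · ·
    · · · · · · · · ·
    · · · · · · · · ·
    · · · · · · · · ·
    · · · · · · · · ·
    · · · · · · · · ·
    · · · · · · · · ·
    · · · · · · · · ·
    · · · · · · · · ·
    · · · · · · · · ·
T1:
  2·area = 6  (B↔C swapped to make it positive)
  edge (8, 13)→(16, 0): d=(8,-13) top-left  bias=+0
  edge (16, 0)→(6, 17): d=(-10,17) right/bottom  bias=-1
  edge (6, 17)→(8, 13): d=(2,-4) top-left  bias=+0
    (6,1)@(13, 3): e=[-15,21,0] → ·  [on edge]
    (6,2)@(13, 5): e=[1,1,4] → #
    (7,2)@(15, 5): e=[27,-33,12] → ·
    (5,3)@(11, 7): e=[-9,15,0] → ·  [on edge]
    (6,3)@(13, 7): e=[17,-19,8] → ·
    (4,5)@(9, 11): e=[-3,9,0] → ·  [on edge]
    (3,7)@(7, 15): e=[3,3,0] → #  [on edge]
    (4,7)@(9, 15): e=[29,-31,8] → ·
    (3,8)@(7, 17): e=[19,-17,4] → ·
    (2,9)@(5, 19): e=[9,-3,0] → ·  [on edge]
    (1,11)@(3, 23): e=[15,-9,0] → ·  [on edge]
  covered (2 px):
    · · · · · · · · ·
    · · · · · · · · ·
    · · · · · · # · ·
    · · · · · · · · ·
    · · · · · · · · ·
    · · · · · · · · ·
    · · · · · · · · ·
    · · · # · · · · ·
    · · · · · · · · ·
    · · · · · · · · ·
    · · · · · · · · ·
    · · · · · · · · ·
T2:
  2·area = 6
  edge (12, 0)→(14, 0): d=(2,0) top-left  bias=+0
  edge (14, 0)→(11, 3): d=(-3,3) right/bottom  bias=-1
  edge (11, 3)→(12, 0): d=(1,-3) top-left  bias=+0
    (6,0)@(13, 1): e=[2,0,4] → ·  [on edge]
    (5,1)@(11, 3): e=[6,0,0] → ·  [on edge]
    (4,2)@(9, 5): e=[10,0,-4] → ·  [on edge]
    (3,3)@(7, 7): e=[14,0,-8] → ·  [on edge]
    (2,4)@(5, 9): e=[18,0,-12] → ·  [on edge]
    (4,4)@(9, 9): e=[18,-12,0] → ·  [on edge]
    (1,5)@(3, 11): e=[22,0,-16] → ·  [on edge]
    (0,6)@(1, 13): e=[26,0,-20] → ·  [on edge]
    (3,7)@(7, 15): e=[30,-24,0] → ·  [on edge]
    (2,10)@(5, 21): e=[42,-36,0] → ·  [on edge]
  covered (0 px):
    · · · · · · · · ·
    · · · · · · · · ·
    · · · · · · · · ·
    · · · · · · · · ·
    · · · · · · · · ·
    · · · · · · · · ·
    · · · · · · · · ·
    · · · · · · · · ·
    · · · · · · · · ·
    · · · · · · · · ·
    · · · · · · · · ·
    · · · · · · · · ·

Answer: [[6,2],[3,7]]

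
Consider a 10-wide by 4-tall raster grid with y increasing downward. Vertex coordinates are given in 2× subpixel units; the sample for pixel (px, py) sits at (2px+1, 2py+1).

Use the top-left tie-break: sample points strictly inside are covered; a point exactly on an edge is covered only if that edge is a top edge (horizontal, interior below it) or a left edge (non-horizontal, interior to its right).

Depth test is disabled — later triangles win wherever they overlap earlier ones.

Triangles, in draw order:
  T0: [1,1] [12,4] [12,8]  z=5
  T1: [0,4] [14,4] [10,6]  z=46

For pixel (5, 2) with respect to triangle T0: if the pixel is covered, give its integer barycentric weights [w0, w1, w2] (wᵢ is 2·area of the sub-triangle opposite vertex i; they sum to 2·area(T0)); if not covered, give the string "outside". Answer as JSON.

T0:
  2·area = 44
  edge (1, 1)→(12, 4): d=(11,3) right/bottom  bias=-1
  edge (12, 4)→(12, 8): d=(0,4) right/bottom  bias=-1
  edge (12, 8)→(1, 1): d=(-11,-7) top-left  bias=+0
    (0,0)@(1, 1): e=[0,44,0] → ·  [on edge]
    (2,1)@(5, 3): e=[10,28,6] → #
    (3,1)@(7, 3): e=[4,20,20] → #
    (4,1)@(9, 3): e=[-2,12,34] → ·
    (2,2)@(5, 5): e=[32,28,-16] → ·
    (3,2)@(7, 5): e=[26,20,-2] → ·
    (4,2)@(9, 5): e=[20,12,12] → #
    (5,2)@(11, 5): e=[14,4,26] → #
    (6,2)@(13, 5): e=[8,-4,40] → ·
    (4,3)@(9, 7): e=[42,12,-10] → ·
    (5,3)@(11, 7): e=[36,4,4] → #
    (6,3)@(13, 7): e=[30,-4,18] → ·
  covered (5 px):
    · · · · · · · · · ·
    · · # # · · · · · ·
    · · · · # # · · · ·
    · · · · · # · · · ·
T1:
  2·area = 28
  edge (0, 4)→(14, 4): d=(14,0) top-left  bias=+0
  edge (14, 4)→(10, 6): d=(-4,2) right/bottom  bias=-1
  edge (10, 6)→(0, 4): d=(-10,-2) top-left  bias=+0
    (2,2)@(5, 5): e=[14,14,0] → #  [on edge]
    (3,2)@(7, 5): e=[14,10,4] → #
    (4,2)@(9, 5): e=[14,6,8] → #
    (5,2)@(11, 5): e=[14,2,12] → #
    (6,2)@(13, 5): e=[14,-2,16] → ·
    (2,3)@(5, 7): e=[42,6,-20] → ·
    (3,3)@(7, 7): e=[42,2,-16] → ·
    (4,3)@(9, 7): e=[42,-2,-12] → ·
    (5,3)@(11, 7): e=[42,-6,-8] → ·
    (7,3)@(15, 7): e=[42,-14,0] → ·  [on edge]
  covered (4 px):
    · · · · · · · · · ·
    · · · · · · · · · ·
    · · # # # # · · · ·
    · · · · · · · · · ·

Final: [4,26,14]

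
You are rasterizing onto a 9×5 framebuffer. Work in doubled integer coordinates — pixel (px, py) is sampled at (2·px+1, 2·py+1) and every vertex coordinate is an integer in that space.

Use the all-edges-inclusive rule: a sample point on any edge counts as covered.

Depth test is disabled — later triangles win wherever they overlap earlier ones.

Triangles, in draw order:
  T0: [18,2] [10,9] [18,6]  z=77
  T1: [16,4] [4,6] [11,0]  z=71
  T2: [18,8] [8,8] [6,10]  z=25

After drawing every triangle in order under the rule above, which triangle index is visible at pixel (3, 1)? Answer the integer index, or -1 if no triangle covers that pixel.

T0:
  2·area = 32  (B↔C swapped to make it positive)
  edge (18, 2)→(18, 6): d=(0,4) inclusive
  edge (18, 6)→(10, 9): d=(-8,3) inclusive
  edge (10, 9)→(18, 2): d=(8,-7) inclusive
    (8,1)@(17, 3): e=[4,27,1] → █
    (7,2)@(15, 5): e=[12,17,3] → █
    (6,3)@(13, 7): e=[20,7,5] → █
    (8,3)@(17, 7): e=[4,-5,33] → ·
    (6,4)@(13, 9): e=[20,-9,21] → ·
    (7,4)@(15, 9): e=[12,-15,35] → ·
  covered (5 px):
    · · · · · · · · ·
    · · · · · · · · █
    · · · · · · · █ █
    · · · · · · █ █ ·
    · · · · · · · · ·
T1:
  2·area = 58
  edge (16, 4)→(4, 6): d=(-12,2) inclusive
  edge (4, 6)→(11, 0): d=(7,-6) inclusive
  edge (11, 0)→(16, 4): d=(5,4) inclusive
    (5,0)@(11, 1): e=[46,7,5] → █
    (6,0)@(13, 1): e=[42,19,-3] → ·
    (4,1)@(9, 3): e=[26,9,23] → █
    (6,1)@(13, 3): e=[18,33,7] → █
    (7,1)@(15, 3): e=[14,45,-1] → ·
    (3,2)@(7, 5): e=[6,11,41] → █
    (5,2)@(11, 5): e=[-2,35,25] → ·
    (6,2)@(13, 5): e=[-6,47,17] → ·
    (3,3)@(7, 7): e=[-18,25,51] → ·
    (4,3)@(9, 7): e=[-22,37,43] → ·
  covered (6 px):
    · · · · · █ · · ·
    · · · · █ █ █ · ·
    · · · █ █ · · · ·
    · · · · · · · · ·
    · · · · · · · · ·
T2:
  2·area = 20  (B↔C swapped to make it positive)
  edge (18, 8)→(6, 10): d=(-12,2) inclusive
  edge (6, 10)→(8, 8): d=(2,-2) inclusive
  edge (8, 8)→(18, 8): d=(10,0) inclusive
    (7,0)@(15, 1): e=[90,0,-70] → ·  [on edge]
    (6,1)@(13, 3): e=[70,0,-50] → ·  [on edge]
    (5,2)@(11, 5): e=[50,0,-30] → ·  [on edge]
    (4,3)@(9, 7): e=[30,0,-10] → ·  [on edge]
    (3,4)@(7, 9): e=[10,0,10] → █  [on edge]
    (4,4)@(9, 9): e=[6,4,10] → █
    (5,4)@(11, 9): e=[2,8,10] → █
    (6,4)@(13, 9): e=[-2,12,10] → ·
  covered (3 px):
    · · · · · · · · ·
    · · · · · · · · ·
    · · · · · · · · ·
    · · · · · · · · ·
    · · · █ █ █ · · ·

Z-buffer (winner per pixel, '.' = empty):
  . . . . . 1 . . .
  . . . . 1 1 1 . 0
  . . . 1 1 . . 0 0
  . . . . . . 0 0 .
  . . . 2 2 2 . . .

Final: -1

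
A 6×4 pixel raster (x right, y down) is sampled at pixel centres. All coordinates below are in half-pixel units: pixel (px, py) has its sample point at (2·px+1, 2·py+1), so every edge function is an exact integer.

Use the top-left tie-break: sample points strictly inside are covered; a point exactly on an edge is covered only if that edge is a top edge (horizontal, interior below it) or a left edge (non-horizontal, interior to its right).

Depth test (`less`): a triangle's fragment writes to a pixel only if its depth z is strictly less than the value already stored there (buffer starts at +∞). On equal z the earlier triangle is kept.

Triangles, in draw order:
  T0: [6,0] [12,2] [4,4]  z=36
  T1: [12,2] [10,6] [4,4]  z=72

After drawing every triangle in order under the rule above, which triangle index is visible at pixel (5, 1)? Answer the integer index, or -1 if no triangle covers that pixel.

T0:
  2·area = 28
  edge (6, 0)→(12, 2): d=(6,2) right/bottom  bias=-1
  edge (12, 2)→(4, 4): d=(-8,2) right/bottom  bias=-1
  edge (4, 4)→(6, 0): d=(2,-4) top-left  bias=+0
    (3,0)@(7, 1): e=[4,18,6] → #
    (4,0)@(9, 1): e=[0,14,14] → ·  [on edge]
    (2,1)@(5, 3): e=[20,6,2] → #
    (4,1)@(9, 3): e=[12,-2,18] → ·
    (2,2)@(5, 5): e=[32,-10,6] → ·
    (3,2)@(7, 5): e=[28,-14,14] → ·
  covered (3 px):
    · · · # · ·
    · · # # · ·
    · · · · · ·
    · · · · · ·
T1:
  2·area = 28
  edge (12, 2)→(10, 6): d=(-2,4) right/bottom  bias=-1
  edge (10, 6)→(4, 4): d=(-6,-2) top-left  bias=+0
  edge (4, 4)→(12, 2): d=(8,-2) top-left  bias=+0
    (0,1)@(1, 3): e=[42,0,-14] → ·  [on edge]
    (4,1)@(9, 3): e=[10,16,2] → #
    (5,1)@(11, 3): e=[2,20,6] → #
    (3,2)@(7, 5): e=[14,0,14] → #  [on edge]
    (5,2)@(11, 5): e=[-2,8,22] → ·
    (3,3)@(7, 7): e=[10,-12,30] → ·
    (4,3)@(9, 7): e=[2,-8,34] → ·
  covered (4 px):
    · · · · · ·
    · · · · # #
    · · · # # ·
    · · · · · ·

Z-buffer (winner per pixel, '.' = empty):
  . . . 0 . .
  . . 0 0 1 1
  . . . 1 1 .
  . . . . . .

Final: 1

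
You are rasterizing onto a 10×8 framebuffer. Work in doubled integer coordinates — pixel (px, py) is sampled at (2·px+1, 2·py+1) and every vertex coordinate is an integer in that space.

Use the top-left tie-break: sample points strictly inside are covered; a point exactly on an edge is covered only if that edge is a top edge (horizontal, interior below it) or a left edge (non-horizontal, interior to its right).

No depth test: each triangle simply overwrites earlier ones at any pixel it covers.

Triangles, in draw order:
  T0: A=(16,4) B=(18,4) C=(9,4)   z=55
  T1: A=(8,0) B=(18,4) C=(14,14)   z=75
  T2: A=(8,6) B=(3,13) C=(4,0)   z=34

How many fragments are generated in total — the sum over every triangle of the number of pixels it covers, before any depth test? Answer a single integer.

T0:
  degenerate (2·area = 0) — covers nothing
T1:
  2·area = 116
  edge (8, 0)→(18, 4): d=(10,4) right/bottom  bias=-1
  edge (18, 4)→(14, 14): d=(-4,10) right/bottom  bias=-1
  edge (14, 14)→(8, 0): d=(-6,-14) top-left  bias=+0
    (4,0)@(9, 1): e=[6,102,8] → #
    (5,0)@(11, 1): e=[-2,82,36] → ·
    (4,1)@(9, 3): e=[26,94,-4] → ·
    (5,1)@(11, 3): e=[18,74,24] → #
    (6,1)@(13, 3): e=[10,54,52] → #
    (7,1)@(15, 3): e=[2,34,80] → #
    (8,1)@(17, 3): e=[-6,14,108] → ·
    (5,2)@(11, 5): e=[38,66,12] → #
    (8,2)@(17, 5): e=[14,6,96] → #
    (9,2)@(19, 5): e=[6,-14,124] → ·
    (5,3)@(11, 7): e=[58,58,0] → #  [on edge]
    (8,3)@(17, 7): e=[34,-2,84] → ·
  covered (15 px):
    · · · · # · · · · ·
    · · · · · # # # · ·
    · · · · · # # # # ·
    · · · · · # # # · ·
    · · · · · · # # · ·
    · · · · · · # # · ·
    · · · · · · · · · ·
    · · · · · · · · · ·
T2:
  2·area = 58
  edge (8, 6)→(3, 13): d=(-5,7) right/bottom  bias=-1
  edge (3, 13)→(4, 0): d=(1,-13) top-left  bias=+0
  edge (4, 0)→(8, 6): d=(4,6) right/bottom  bias=-1
    (2,1)@(5, 3): e=[36,16,6] → #
    (3,1)@(7, 3): e=[22,42,-6] → ·
    (2,2)@(5, 5): e=[26,18,14] → #
    (3,2)@(7, 5): e=[12,44,2] → #
    (4,2)@(9, 5): e=[-2,70,-10] → ·
    (2,3)@(5, 7): e=[16,20,22] → #
    (4,3)@(9, 7): e=[-12,72,-2] → ·
    (2,4)@(5, 9): e=[6,22,30] → #
    (3,4)@(7, 9): e=[-8,48,18] → ·
    (2,5)@(5, 11): e=[-4,24,38] → ·
    (1,6)@(3, 13): e=[0,0,58] → ·  [on edge]
  covered (6 px):
    · · · · · · · · · ·
    · · # · · · · · · ·
    · · # # · · · · · ·
    · · # # · · · · · ·
    · · # · · · · · · ·
    · · · · · · · · · ·
    · · · · · · · · · ·
    · · · · · · · · · ·

Answer: 21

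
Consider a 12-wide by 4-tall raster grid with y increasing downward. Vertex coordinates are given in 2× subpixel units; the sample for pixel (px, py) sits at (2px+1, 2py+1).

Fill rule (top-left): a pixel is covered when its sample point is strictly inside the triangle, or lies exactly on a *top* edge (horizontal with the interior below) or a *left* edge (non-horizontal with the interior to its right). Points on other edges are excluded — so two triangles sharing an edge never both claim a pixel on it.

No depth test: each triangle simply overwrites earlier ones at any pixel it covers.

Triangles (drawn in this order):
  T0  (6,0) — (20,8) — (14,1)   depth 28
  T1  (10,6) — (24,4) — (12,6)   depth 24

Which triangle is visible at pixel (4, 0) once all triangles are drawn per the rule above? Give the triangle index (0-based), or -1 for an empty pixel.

T0:
  2·area = 50  (B↔C swapped to make it positive)
  edge (6, 0)→(14, 1): d=(8,1) right/bottom  bias=-1
  edge (14, 1)→(20, 8): d=(6,7) right/bottom  bias=-1
  edge (20, 8)→(6, 0): d=(-14,-8) top-left  bias=+0
    (4,0)@(9, 1): e=[5,35,10] → X
    (5,0)@(11, 1): e=[3,21,26] → X
    (6,0)@(13, 1): e=[1,7,42] → X
    (7,0)@(15, 1): e=[-1,-7,58] → .
    (4,1)@(9, 3): e=[21,47,-18] → .
    (5,1)@(11, 3): e=[19,33,-2] → .
    (6,1)@(13, 3): e=[17,19,14] → X
    (7,1)@(15, 3): e=[15,5,30] → X
    (8,1)@(17, 3): e=[13,-9,46] → .
    (6,2)@(13, 5): e=[33,31,-14] → .
    (7,2)@(15, 5): e=[31,17,2] → X
    (8,2)@(17, 5): e=[29,3,18] → X
  covered (8 px):
    . . . . X X X . . . . .
    . . . . . . X X . . . .
    . . . . . . . X X . . .
    . . . . . . . . . X . .
T1:
  2·area = 4
  edge (10, 6)→(24, 4): d=(14,-2) top-left  bias=+0
  edge (24, 4)→(12, 6): d=(-12,2) right/bottom  bias=-1
  edge (12, 6)→(10, 6): d=(-2,0) right/bottom  bias=-1
    (8,2)@(17, 5): e=[0,2,2] → X  [on edge]
    (9,2)@(19, 5): e=[4,-2,2] → .
    (1,3)@(3, 7): e=[0,6,-2] → .  [on edge]
    (8,3)@(17, 7): e=[28,-22,-2] → .
  covered (1 px):
    . . . . . . . . . . . .
    . . . . . . . . . . . .
    . . . . . . . . X . . .
    . . . . . . . . . . . .

Z-buffer (winner per pixel, '.' = empty):
  . . . . 0 0 0 . . . . .
  . . . . . . 0 0 . . . .
  . . . . . . . 0 1 . . .
  . . . . . . . . . 0 . .

Answer: 0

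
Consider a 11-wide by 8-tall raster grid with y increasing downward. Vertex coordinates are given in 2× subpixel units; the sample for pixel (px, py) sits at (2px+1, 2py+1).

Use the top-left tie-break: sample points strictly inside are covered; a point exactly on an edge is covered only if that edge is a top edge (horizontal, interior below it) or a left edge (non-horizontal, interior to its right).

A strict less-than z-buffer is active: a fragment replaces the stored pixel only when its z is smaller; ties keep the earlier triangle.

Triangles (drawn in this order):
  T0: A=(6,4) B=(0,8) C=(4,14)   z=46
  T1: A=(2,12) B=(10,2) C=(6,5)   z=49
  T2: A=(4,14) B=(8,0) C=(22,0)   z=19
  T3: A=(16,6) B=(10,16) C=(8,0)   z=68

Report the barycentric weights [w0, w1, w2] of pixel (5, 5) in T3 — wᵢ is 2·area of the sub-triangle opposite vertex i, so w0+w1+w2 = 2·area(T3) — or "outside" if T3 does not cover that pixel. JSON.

T0:
  2·area = 52  (B↔C swapped to make it positive)
  edge (6, 4)→(4, 14): d=(-2,10) right/bottom  bias=-1
  edge (4, 14)→(0, 8): d=(-4,-6) top-left  bias=+0
  edge (0, 8)→(6, 4): d=(6,-4) top-left  bias=+0
    (2,2)@(5, 5): e=[8,42,2] → X
    (3,2)@(7, 5): e=[-12,54,10] → .
    (1,3)@(3, 7): e=[24,22,6] → X
    (3,3)@(7, 7): e=[-16,46,22] → .
    (0,4)@(1, 9): e=[40,2,10] → X
    (2,4)@(5, 9): e=[0,26,26] → .  [on edge]
    (0,5)@(1, 11): e=[36,-6,22] → .
    (1,5)@(3, 11): e=[16,6,30] → X
    (2,5)@(5, 11): e=[-4,18,38] → .
    (1,6)@(3, 13): e=[12,-2,42] → .
  covered (6 px):
    . . . . . . . . . . .
    . . . . . . . . . . .
    . . X . . . . . . . .
    . X X . . . . . . . .
    X X . . . . . . . . .
    . X . . . . . . . . .
    . . . . . . . . . . .
    . . . . . . . . . . .
T1:
  2·area = 16  (B↔C swapped to make it positive)
  edge (2, 12)→(6, 5): d=(4,-7) top-left  bias=+0
  edge (6, 5)→(10, 2): d=(4,-3) top-left  bias=+0
  edge (10, 2)→(2, 12): d=(-8,10) right/bottom  bias=-1
    (4,1)@(9, 3): e=[13,1,2] → X
    (5,1)@(11, 3): e=[27,7,-18] → .
    (3,2)@(7, 5): e=[7,3,6] → X
    (4,2)@(9, 5): e=[21,9,-14] → .
    (2,3)@(5, 7): e=[1,5,10] → X
    (3,3)@(7, 7): e=[15,11,-10] → .
    (2,4)@(5, 9): e=[9,13,-6] → .
  covered (3 px):
    . . . . . . . . . . .
    . . . . X . . . . . .
    . . . X . . . . . . .
    . . X . . . . . . . .
    . . . . . . . . . . .
    . . . . . . . . . . .
    . . . . . . . . . . .
    . . . . . . . . . . .
T2:
  2·area = 196
  edge (4, 14)→(8, 0): d=(4,-14) top-left  bias=+0
  edge (8, 0)→(22, 0): d=(14,0) top-left  bias=+0
  edge (22, 0)→(4, 14): d=(-18,14) right/bottom  bias=-1
    (4,0)@(9, 1): e=[18,14,164] → X
    (5,0)@(11, 1): e=[46,14,136] → X
    (6,0)@(13, 1): e=[74,14,108] → X
    (7,0)@(15, 1): e=[102,14,80] → X
    (8,0)@(17, 1): e=[130,14,52] → X
    (9,0)@(19, 1): e=[158,14,24] → X
    (10,0)@(21, 1): e=[186,14,-4] → .
    (4,1)@(9, 3): e=[26,42,128] → X
    (9,1)@(19, 3): e=[166,42,-12] → .
    (3,2)@(7, 5): e=[6,70,120] → X
    (8,2)@(17, 5): e=[146,70,-20] → .
    (3,3)@(7, 7): e=[14,98,84] → X
    (6,3)@(13, 7): e=[98,98,0] → .  [on edge]
  covered (24 px):
    . . . . X X X X X X .
    . . . . X X X X X . .
    . . . X X X X X . . .
    . . . X X X . . . . .
    . . . X X . . . . . .
    . . X X . . . . . . .
    . . X . . . . . . . .
    . . . . . . . . . . .
T3:
  2·area = 116
  edge (16, 6)→(10, 16): d=(-6,10) right/bottom  bias=-1
  edge (10, 16)→(8, 0): d=(-2,-16) top-left  bias=+0
  edge (8, 0)→(16, 6): d=(8,6) right/bottom  bias=-1
    (4,0)@(9, 1): e=[100,14,2] → X
    (5,0)@(11, 1): e=[80,46,-10] → .
    (9,0)@(19, 1): e=[0,174,-58] → .  [on edge]
    (4,1)@(9, 3): e=[88,10,18] → X
    (5,1)@(11, 3): e=[68,42,6] → X
    (6,1)@(13, 3): e=[48,74,-6] → .
    (4,2)@(9, 5): e=[76,6,34] → X
    (6,2)@(13, 5): e=[36,70,10] → X
    (7,2)@(15, 5): e=[16,102,-2] → .
    (4,3)@(9, 7): e=[64,2,50] → X
    (7,3)@(15, 7): e=[4,98,14] → X
    (8,3)@(17, 7): e=[-16,130,2] → .
    (6,5)@(13, 11): e=[0,58,58] → .  [on edge]
  covered (14 px):
    . . . . X . . . . . .
    . . . . X X . . . . .
    . . . . X X X . . . .
    . . . . X X X X . . .
    . . . . . X X . . . .
    . . . . . X . . . . .
    . . . . . X . . . . .
    . . . . . . . . . . .

Answer: [26,70,20]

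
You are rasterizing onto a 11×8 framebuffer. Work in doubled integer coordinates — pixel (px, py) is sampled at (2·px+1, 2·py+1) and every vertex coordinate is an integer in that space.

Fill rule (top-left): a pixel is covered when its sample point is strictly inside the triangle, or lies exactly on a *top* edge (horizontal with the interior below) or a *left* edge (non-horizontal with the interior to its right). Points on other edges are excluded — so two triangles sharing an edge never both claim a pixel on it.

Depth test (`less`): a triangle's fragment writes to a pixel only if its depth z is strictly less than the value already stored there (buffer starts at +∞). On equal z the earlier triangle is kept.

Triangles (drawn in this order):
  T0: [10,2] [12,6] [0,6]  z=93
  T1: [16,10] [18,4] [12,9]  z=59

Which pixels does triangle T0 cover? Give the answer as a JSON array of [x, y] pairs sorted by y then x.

T0:
  2·area = 48
  edge (10, 2)→(12, 6): d=(2,4) right/bottom  bias=-1
  edge (12, 6)→(0, 6): d=(-12,0) right/bottom  bias=-1
  edge (0, 6)→(10, 2): d=(10,-4) top-left  bias=+0
    (4,1)@(9, 3): e=[6,36,6] → X
    (5,1)@(11, 3): e=[-2,36,14] → .
    (1,2)@(3, 5): e=[34,12,2] → X
    (2,2)@(5, 5): e=[26,12,10] → X
    (3,2)@(7, 5): e=[18,12,18] → X
    (5,2)@(11, 5): e=[2,12,34] → X
    (6,2)@(13, 5): e=[-6,12,42] → .
    (1,3)@(3, 7): e=[38,-12,22] → .
    (2,3)@(5, 7): e=[30,-12,30] → .
    (3,3)@(7, 7): e=[22,-12,38] → .
    (4,3)@(9, 7): e=[14,-12,46] → .
    (5,3)@(11, 7): e=[6,-12,54] → .
  covered (6 px):
    . . . . . . . . . . .
    . . . . X . . . . . .
    . X X X X X . . . . .
    . . . . . . . . . . .
    . . . . . . . . . . .
    . . . . . . . . . . .
    . . . . . . . . . . .
    . . . . . . . . . . .
T1:
  2·area = 26  (B↔C swapped to make it positive)
  edge (16, 10)→(12, 9): d=(-4,-1) top-left  bias=+0
  edge (12, 9)→(18, 4): d=(6,-5) top-left  bias=+0
  edge (18, 4)→(16, 10): d=(-2,6) right/bottom  bias=-1
    (9,0)@(19, 1): e=[39,-13,0] → .  [on edge]
    (8,2)@(17, 5): e=[21,1,4] → X
    (9,2)@(19, 5): e=[23,11,-8] → .
    (7,3)@(15, 7): e=[11,3,12] → X
    (8,3)@(17, 7): e=[13,13,0] → .  [on edge]
    (6,4)@(13, 9): e=[1,5,20] → X
    (8,4)@(17, 9): e=[5,25,-4] → .
    (6,5)@(13, 11): e=[-7,17,16] → .
    (7,5)@(15, 11): e=[-5,27,4] → .
    (7,6)@(15, 13): e=[-13,39,0] → .  [on edge]
  covered (4 px):
    . . . . . . . . . . .
    . . . . . . . . . . .
    . . . . . . . . X . .
    . . . . . . . X . . .
    . . . . . . X X . . .
    . . . . . . . . . . .
    . . . . . . . . . . .
    . . . . . . . . . . .

Final: [[4,1],[1,2],[2,2],[3,2],[4,2],[5,2]]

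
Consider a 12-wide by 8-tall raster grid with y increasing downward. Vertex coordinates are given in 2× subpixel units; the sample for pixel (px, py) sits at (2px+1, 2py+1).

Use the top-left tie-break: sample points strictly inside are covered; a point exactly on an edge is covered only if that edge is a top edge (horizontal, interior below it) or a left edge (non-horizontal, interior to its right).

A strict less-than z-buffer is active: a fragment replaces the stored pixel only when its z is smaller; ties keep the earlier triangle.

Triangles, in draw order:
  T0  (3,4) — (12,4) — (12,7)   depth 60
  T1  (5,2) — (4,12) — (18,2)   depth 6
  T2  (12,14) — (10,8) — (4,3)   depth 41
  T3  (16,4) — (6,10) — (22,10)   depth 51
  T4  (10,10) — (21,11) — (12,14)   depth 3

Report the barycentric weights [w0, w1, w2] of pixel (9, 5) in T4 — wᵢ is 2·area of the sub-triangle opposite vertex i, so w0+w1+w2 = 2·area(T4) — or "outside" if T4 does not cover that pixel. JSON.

T0:
  2·area = 27
  edge (3, 4)→(12, 4): d=(9,0) top-left  bias=+0
  edge (12, 4)→(12, 7): d=(0,3) right/bottom  bias=-1
  edge (12, 7)→(3, 4): d=(-9,-3) top-left  bias=+0
    (3,2)@(7, 5): e=[9,15,3] → #
    (4,2)@(9, 5): e=[9,9,9] → #
    (5,2)@(11, 5): e=[9,3,15] → #
    (6,2)@(13, 5): e=[9,-3,21] → ·
    (3,3)@(7, 7): e=[27,15,-15] → ·
    (4,3)@(9, 7): e=[27,9,-9] → ·
    (5,3)@(11, 7): e=[27,3,-3] → ·
  covered (3 px):
    · · · · · · · · · · · ·
    · · · · · · · · · · · ·
    · · · # # # · · · · · ·
    · · · · · · · · · · · ·
    · · · · · · · · · · · ·
    · · · · · · · · · · · ·
    · · · · · · · · · · · ·
    · · · · · · · · · · · ·
T1:
  2·area = 130  (B↔C swapped to make it positive)
  edge (5, 2)→(18, 2): d=(13,0) top-left  bias=+0
  edge (18, 2)→(4, 12): d=(-14,10) right/bottom  bias=-1
  edge (4, 12)→(5, 2): d=(1,-10) top-left  bias=+0
    (2,1)@(5, 3): e=[13,116,1] → #
    (3,1)@(7, 3): e=[13,96,21] → #
    (4,1)@(9, 3): e=[13,76,41] → #
    (5,1)@(11, 3): e=[13,56,61] → #
    (6,1)@(13, 3): e=[13,36,81] → #
    (7,1)@(15, 3): e=[13,16,101] → #
    (8,1)@(17, 3): e=[13,-4,121] → ·
    (2,2)@(5, 5): e=[39,88,3] → #
    (7,2)@(15, 5): e=[39,-12,103] → ·
    (2,3)@(5, 7): e=[65,60,5] → #
    (5,3)@(11, 7): e=[65,0,65] → ·  [on edge]
    (6,3)@(13, 7): e=[65,-20,85] → ·
  covered (17 px):
    · · · · · · · · · · · ·
    · · # # # # # # · · · ·
    · · # # # # # · · · · ·
    · · # # # · · · · · · ·
    · · # # · · · · · · · ·
    · · # · · · · · · · · ·
    · · · · · · · · · · · ·
    · · · · · · · · · · · ·
T2:
  2·area = 26  (B↔C swapped to make it positive)
  edge (12, 14)→(4, 3): d=(-8,-11) top-left  bias=+0
  edge (4, 3)→(10, 8): d=(6,5) right/bottom  bias=-1
  edge (10, 8)→(12, 14): d=(2,6) right/bottom  bias=-1
    (4,2)@(9, 5): e=[39,-13,0] → ·  [on edge]
    (3,3)@(7, 7): e=[1,9,16] → #
    (4,3)@(9, 7): e=[23,-1,4] → ·
    (3,4)@(7, 9): e=[-15,21,20] → ·
    (4,4)@(9, 9): e=[7,11,8] → #
    (5,4)@(11, 9): e=[29,1,-4] → ·
    (4,5)@(9, 11): e=[-9,23,12] → ·
    (5,5)@(11, 11): e=[13,13,0] → ·  [on edge]
  covered (2 px):
    · · · · · · · · · · · ·
    · · · · · · · · · · · ·
    · · · · · · · · · · · ·
    · · · # · · · · · · · ·
    · · · · # · · · · · · ·
    · · · · · · · · · · · ·
    · · · · · · · · · · · ·
    · · · · · · · · · · · ·
T3:
  2·area = 96  (B↔C swapped to make it positive)
  edge (16, 4)→(22, 10): d=(6,6) right/bottom  bias=-1
  edge (22, 10)→(6, 10): d=(-16,0) right/bottom  bias=-1
  edge (6, 10)→(16, 4): d=(10,-6) top-left  bias=+0
    (6,0)@(13, 1): e=[0,144,-48] → ·  [on edge]
    (10,0)@(21, 1): e=[-48,144,0] → ·  [on edge]
    (7,1)@(15, 3): e=[0,112,-16] → ·  [on edge]
    (7,2)@(15, 5): e=[12,80,4] → #
    (8,2)@(17, 5): e=[0,80,16] → ·  [on edge]
    (5,3)@(11, 7): e=[48,48,0] → #  [on edge]
    (6,3)@(13, 7): e=[36,48,12] → #
    (8,3)@(17, 7): e=[12,48,36] → #
    (9,3)@(19, 7): e=[0,48,48] → ·  [on edge]
    (4,4)@(9, 9): e=[72,16,8] → #
    (9,4)@(19, 9): e=[12,16,68] → #
    (10,4)@(21, 9): e=[0,16,80] → ·  [on edge]
    (11,5)@(23, 11): e=[0,-16,112] → ·  [on edge]
    (0,6)@(1, 13): e=[144,-48,0] → ·  [on edge]
  covered (11 px):
    · · · · · · · · · · · ·
    · · · · · · · · · · · ·
    · · · · · · · # · · · ·
    · · · · · # # # # · · ·
    · · · · # # # # # # · ·
    · · · · · · · · · · · ·
    · · · · · · · · · · · ·
    · · · · · · · · · · · ·
T4:
  2·area = 42
  edge (10, 10)→(21, 11): d=(11,1) right/bottom  bias=-1
  edge (21, 11)→(12, 14): d=(-9,3) right/bottom  bias=-1
  edge (12, 14)→(10, 10): d=(-2,-4) top-left  bias=+0
    (5,5)@(11, 11): e=[10,30,2] → #
    (6,5)@(13, 11): e=[8,24,10] → #
    (7,5)@(15, 11): e=[6,18,18] → #
    (8,5)@(17, 11): e=[4,12,26] → #
    (9,5)@(19, 11): e=[2,6,34] → #
    (10,5)@(21, 11): e=[0,0,42] → ·  [on edge]
    (5,6)@(11, 13): e=[32,12,-2] → ·
    (6,6)@(13, 13): e=[30,6,6] → #
    (7,6)@(15, 13): e=[28,0,14] → ·  [on edge]
    (8,6)@(17, 13): e=[26,-6,22] → ·
    (9,6)@(19, 13): e=[24,-12,30] → ·
    (4,7)@(9, 15): e=[56,0,-14] → ·  [on edge]
  covered (6 px):
    · · · · · · · · · · · ·
    · · · · · · · · · · · ·
    · · · · · · · · · · · ·
    · · · · · · · · · · · ·
    · · · · · · · · · · · ·
    · · · · · # # # # # · ·
    · · · · · · # · · · · ·
    · · · · · · · · · · · ·

Result: [6,34,2]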